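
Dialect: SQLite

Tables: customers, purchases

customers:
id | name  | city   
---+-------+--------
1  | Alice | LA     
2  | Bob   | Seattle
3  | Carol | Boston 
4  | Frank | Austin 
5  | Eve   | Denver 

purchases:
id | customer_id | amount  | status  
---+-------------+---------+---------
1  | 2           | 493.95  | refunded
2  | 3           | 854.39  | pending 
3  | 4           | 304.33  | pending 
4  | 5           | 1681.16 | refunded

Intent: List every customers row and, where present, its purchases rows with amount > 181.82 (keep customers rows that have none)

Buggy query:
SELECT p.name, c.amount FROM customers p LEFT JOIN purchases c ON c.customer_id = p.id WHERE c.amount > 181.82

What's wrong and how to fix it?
Bug: Filtering c.amount in WHERE discards the NULL rows produced by LEFT JOIN, turning it into an inner join

Fix: Move the right-table condition into the ON clause so unmatched parents are kept

Corrected query:
SELECT p.name, c.amount FROM customers p LEFT JOIN purchases c ON c.customer_id = p.id AND c.amount > 181.82

Result:
name  | amount 
------+--------
Alice | NULL   
Bob   | 493.95 
Carol | 854.39 
Frank | 304.33 
Eve   | 1681.16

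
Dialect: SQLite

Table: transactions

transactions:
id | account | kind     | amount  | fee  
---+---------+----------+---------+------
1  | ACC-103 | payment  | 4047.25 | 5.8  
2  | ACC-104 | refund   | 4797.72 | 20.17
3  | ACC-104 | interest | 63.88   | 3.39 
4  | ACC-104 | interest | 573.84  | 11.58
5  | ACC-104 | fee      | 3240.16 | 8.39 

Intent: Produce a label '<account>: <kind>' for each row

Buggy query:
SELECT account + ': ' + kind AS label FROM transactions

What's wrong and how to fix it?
Bug: SQLite uses || for string concatenation; + coerces text to numbers (yielding 0)

Fix: Use the || operator for string concatenation

Corrected query:
SELECT account || ': ' || kind AS label FROM transactions

Result:
label            
-----------------
ACC-103: payment 
ACC-104: refund  
ACC-104: interest
ACC-104: interest
ACC-104: fee     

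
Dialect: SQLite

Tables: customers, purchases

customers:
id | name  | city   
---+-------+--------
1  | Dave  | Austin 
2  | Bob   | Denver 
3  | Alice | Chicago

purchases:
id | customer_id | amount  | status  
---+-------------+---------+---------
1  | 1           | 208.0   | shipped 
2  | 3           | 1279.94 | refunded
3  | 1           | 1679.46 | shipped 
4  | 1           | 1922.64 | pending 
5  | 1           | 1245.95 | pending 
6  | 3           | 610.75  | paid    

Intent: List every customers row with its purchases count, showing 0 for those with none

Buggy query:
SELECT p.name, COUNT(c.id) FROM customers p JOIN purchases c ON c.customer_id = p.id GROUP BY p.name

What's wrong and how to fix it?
Bug: An inner join excludes parents with zero children

Fix: Switch to LEFT JOIN to retain unmatched parent rows

Corrected query:
SELECT p.name, COUNT(c.id) FROM customers p LEFT JOIN purchases c ON c.customer_id = p.id GROUP BY p.name

Result:
name  | COUNT(c.id)
------+------------
Alice | 2          
Bob   | 0          
Dave  | 4          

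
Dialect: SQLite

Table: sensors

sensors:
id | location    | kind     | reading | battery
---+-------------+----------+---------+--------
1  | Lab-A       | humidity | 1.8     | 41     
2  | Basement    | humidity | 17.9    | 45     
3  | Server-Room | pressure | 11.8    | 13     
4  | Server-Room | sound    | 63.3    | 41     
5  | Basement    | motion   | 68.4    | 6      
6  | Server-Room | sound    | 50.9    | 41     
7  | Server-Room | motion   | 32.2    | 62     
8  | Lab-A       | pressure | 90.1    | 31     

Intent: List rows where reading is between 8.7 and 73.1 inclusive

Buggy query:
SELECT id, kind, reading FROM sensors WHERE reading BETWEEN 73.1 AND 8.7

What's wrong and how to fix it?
Bug: BETWEEN expects the lower bound first; with 73.1 AND 8.7 the range is empty

Fix: Swap the bounds so the smaller value comes first

Corrected query:
SELECT id, kind, reading FROM sensors WHERE reading BETWEEN 8.7 AND 73.1

Result:
id | kind     | reading
---+----------+--------
2  | humidity | 17.9   
3  | pressure | 11.8   
4  | sound    | 63.3   
5  | motion   | 68.4   
6  | sound    | 50.9   
7  | motion   | 32.2   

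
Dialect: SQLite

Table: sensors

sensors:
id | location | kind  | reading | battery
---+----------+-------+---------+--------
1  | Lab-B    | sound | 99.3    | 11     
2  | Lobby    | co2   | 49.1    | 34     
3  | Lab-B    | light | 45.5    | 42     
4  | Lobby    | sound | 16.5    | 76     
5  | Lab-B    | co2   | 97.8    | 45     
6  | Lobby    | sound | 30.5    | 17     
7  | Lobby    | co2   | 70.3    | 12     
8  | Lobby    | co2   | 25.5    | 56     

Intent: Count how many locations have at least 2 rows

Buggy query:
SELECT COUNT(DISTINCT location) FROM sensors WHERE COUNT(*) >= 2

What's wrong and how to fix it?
Bug: WHERE filters individual rows, not groups, so a group-level COUNT is invalid there

Fix: Use a subquery that GROUPs and filters with HAVING, then count its rows

Corrected query:
SELECT COUNT(*) FROM (SELECT location FROM sensors GROUP BY location HAVING COUNT(*) >= 2)

Result:
COUNT(*)
--------
2       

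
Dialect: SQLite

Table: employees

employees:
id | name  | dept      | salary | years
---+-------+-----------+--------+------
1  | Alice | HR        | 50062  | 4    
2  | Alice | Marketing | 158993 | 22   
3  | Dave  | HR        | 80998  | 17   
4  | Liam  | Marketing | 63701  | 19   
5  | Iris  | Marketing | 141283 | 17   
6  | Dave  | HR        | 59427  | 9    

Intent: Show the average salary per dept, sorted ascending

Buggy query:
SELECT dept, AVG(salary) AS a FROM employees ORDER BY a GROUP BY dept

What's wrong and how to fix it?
Bug: GROUP BY must precede ORDER BY

Fix: Reorder: SELECT … FROM … GROUP BY … ORDER BY …

Corrected query:
SELECT dept, AVG(salary) AS a FROM employees GROUP BY dept ORDER BY a

Result:
dept      | a            
----------+--------------
HR        | 63495.666667 
Marketing | 121325.666667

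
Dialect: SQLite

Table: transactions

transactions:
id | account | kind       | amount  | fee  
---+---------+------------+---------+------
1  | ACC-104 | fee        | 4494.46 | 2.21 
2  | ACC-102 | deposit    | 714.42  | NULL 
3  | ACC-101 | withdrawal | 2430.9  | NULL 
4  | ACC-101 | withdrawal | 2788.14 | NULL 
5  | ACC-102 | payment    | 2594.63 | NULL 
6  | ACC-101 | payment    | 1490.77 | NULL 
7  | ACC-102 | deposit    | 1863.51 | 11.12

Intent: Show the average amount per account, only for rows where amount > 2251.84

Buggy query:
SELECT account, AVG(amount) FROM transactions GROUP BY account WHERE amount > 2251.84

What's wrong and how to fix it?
Bug: WHERE cannot follow GROUP BY

Fix: Move the WHERE clause before GROUP BY

Corrected query:
SELECT account, AVG(amount) FROM transactions WHERE amount > 2251.84 GROUP BY account

Result:
account | AVG(amount)
--------+------------
ACC-101 | 2609.52    
ACC-102 | 2594.63    
ACC-104 | 4494.46    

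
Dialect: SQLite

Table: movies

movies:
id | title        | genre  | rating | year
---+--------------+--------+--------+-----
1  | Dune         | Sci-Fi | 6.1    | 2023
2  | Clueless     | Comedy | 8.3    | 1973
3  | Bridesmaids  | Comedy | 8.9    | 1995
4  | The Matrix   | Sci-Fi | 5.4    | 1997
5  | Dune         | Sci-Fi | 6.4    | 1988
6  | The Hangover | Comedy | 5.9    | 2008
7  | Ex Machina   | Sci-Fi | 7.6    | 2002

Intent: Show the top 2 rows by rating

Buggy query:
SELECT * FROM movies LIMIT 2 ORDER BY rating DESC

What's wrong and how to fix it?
Bug: ORDER BY cannot follow LIMIT; LIMIT is the final clause

Fix: Sort with ORDER BY, then apply LIMIT

Corrected query:
SELECT * FROM movies ORDER BY rating DESC LIMIT 2

Result:
id | title       | genre  | rating | year
---+-------------+--------+--------+-----
3  | Bridesmaids | Comedy | 8.9    | 1995
2  | Clueless    | Comedy | 8.3    | 1973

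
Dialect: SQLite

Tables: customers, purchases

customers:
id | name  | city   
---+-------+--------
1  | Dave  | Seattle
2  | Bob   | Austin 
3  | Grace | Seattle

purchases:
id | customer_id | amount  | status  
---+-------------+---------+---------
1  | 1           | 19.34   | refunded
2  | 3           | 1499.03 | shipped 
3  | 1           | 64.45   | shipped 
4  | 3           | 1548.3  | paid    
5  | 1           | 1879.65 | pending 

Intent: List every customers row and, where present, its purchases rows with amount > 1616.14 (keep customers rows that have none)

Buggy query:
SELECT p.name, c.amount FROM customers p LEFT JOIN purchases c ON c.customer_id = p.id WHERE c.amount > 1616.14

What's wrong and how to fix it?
Bug: Filtering c.amount in WHERE discards the NULL rows produced by LEFT JOIN, turning it into an inner join

Fix: Put 'c.amount > 1616.14' in the JOIN's ON clause instead of WHERE

Corrected query:
SELECT p.name, c.amount FROM customers p LEFT JOIN purchases c ON c.customer_id = p.id AND c.amount > 1616.14

Result:
name  | amount 
------+--------
Dave  | 1879.65
Bob   | NULL   
Grace | NULL   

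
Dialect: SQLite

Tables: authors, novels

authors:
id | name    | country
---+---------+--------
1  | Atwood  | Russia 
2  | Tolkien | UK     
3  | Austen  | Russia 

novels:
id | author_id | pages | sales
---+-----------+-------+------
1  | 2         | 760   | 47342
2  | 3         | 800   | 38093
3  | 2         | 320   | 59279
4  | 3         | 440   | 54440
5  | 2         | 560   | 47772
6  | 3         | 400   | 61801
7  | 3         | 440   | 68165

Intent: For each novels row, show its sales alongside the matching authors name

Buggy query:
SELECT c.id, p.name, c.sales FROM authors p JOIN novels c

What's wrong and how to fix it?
Bug: Missing join condition: each novels row is matched to all authors rows instead of just its own

Fix: Specify the join condition linking the foreign key to the parent id

Corrected query:
SELECT c.id, p.name, c.sales FROM authors p JOIN novels c ON c.author_id = p.id

Result:
id | name    | sales
---+---------+------
1  | Tolkien | 47342
2  | Austen  | 38093
3  | Tolkien | 59279
4  | Austen  | 54440
5  | Tolkien | 47772
6  | Austen  | 61801
7  | Austen  | 68165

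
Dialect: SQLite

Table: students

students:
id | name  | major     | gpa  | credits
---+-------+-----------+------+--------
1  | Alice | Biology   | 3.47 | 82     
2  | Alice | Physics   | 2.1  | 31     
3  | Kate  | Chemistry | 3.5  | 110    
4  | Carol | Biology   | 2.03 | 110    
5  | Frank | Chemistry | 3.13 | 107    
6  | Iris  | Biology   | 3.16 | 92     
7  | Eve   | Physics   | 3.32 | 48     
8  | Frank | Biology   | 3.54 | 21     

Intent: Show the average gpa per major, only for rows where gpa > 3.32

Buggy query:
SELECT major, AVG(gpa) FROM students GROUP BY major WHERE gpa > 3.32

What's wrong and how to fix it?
Bug: Row-level WHERE must come before GROUP BY in the clause order

Fix: Place WHERE between FROM and GROUP BY

Corrected query:
SELECT major, AVG(gpa) FROM students WHERE gpa > 3.32 GROUP BY major

Result:
major     | AVG(gpa)
----------+---------
Biology   | 3.505   
Chemistry | 3.5     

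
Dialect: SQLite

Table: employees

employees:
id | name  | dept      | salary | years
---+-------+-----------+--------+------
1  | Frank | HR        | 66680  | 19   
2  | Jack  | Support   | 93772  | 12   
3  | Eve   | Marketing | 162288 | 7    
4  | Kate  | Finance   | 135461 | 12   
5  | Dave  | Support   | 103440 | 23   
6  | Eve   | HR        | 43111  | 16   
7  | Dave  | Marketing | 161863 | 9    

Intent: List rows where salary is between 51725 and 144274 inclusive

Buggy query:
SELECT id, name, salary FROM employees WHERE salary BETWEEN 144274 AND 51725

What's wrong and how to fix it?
Bug: BETWEEN expects the lower bound first; with 144274 AND 51725 the range is empty

Fix: Swap the bounds so the smaller value comes first

Corrected query:
SELECT id, name, salary FROM employees WHERE salary BETWEEN 51725 AND 144274

Result:
id | name  | salary
---+-------+-------
1  | Frank | 66680 
2  | Jack  | 93772 
4  | Kate  | 135461
5  | Dave  | 103440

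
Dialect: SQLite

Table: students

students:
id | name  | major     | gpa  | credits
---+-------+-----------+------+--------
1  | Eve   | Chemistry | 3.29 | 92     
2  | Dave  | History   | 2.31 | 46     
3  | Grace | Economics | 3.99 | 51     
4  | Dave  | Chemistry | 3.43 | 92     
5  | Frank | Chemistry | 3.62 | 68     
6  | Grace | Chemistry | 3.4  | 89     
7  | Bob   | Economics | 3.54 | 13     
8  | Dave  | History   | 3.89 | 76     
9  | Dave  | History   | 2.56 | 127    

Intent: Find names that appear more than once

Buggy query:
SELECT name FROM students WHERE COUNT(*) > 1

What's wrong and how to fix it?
Bug: COUNT(*) is an aggregate and cannot be used in WHERE

Fix: Group first, then use HAVING for the count condition

Corrected query:
SELECT name FROM students GROUP BY name HAVING COUNT(*) > 1

Result:
name 
-----
Dave 
Grace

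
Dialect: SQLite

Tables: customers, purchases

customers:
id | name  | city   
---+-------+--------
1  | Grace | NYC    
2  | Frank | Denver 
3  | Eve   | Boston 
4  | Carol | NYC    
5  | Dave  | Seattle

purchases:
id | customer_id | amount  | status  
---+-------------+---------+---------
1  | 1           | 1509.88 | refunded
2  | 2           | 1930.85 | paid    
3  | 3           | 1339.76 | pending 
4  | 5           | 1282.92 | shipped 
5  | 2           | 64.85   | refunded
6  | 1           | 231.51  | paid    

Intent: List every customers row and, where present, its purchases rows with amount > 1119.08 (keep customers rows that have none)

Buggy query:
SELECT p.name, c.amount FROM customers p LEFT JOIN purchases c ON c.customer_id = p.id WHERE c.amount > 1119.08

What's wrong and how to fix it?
Bug: Filtering c.amount in WHERE discards the NULL rows produced by LEFT JOIN, turning it into an inner join

Fix: Move the right-table condition into the ON clause so unmatched parents are kept

Corrected query:
SELECT p.name, c.amount FROM customers p LEFT JOIN purchases c ON c.customer_id = p.id AND c.amount > 1119.08

Result:
name  | amount 
------+--------
Grace | 1509.88
Frank | 1930.85
Eve   | 1339.76
Carol | NULL   
Dave  | 1282.92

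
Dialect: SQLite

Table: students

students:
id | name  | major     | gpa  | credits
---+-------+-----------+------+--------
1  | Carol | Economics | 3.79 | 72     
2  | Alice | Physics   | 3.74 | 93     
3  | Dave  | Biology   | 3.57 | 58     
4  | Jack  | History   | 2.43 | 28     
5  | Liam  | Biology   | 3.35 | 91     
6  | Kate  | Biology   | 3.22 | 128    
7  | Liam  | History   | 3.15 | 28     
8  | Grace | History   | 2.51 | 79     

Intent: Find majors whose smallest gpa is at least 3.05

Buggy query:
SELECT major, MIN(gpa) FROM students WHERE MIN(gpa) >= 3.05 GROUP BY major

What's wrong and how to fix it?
Bug: Aggregates like MIN are computed per group after WHERE runs

Fix: Replace WHERE with HAVING after the GROUP BY

Corrected query:
SELECT major, MIN(gpa) FROM students GROUP BY major HAVING MIN(gpa) >= 3.05

Result:
major     | MIN(gpa)
----------+---------
Biology   | 3.22    
Economics | 3.79    
Physics   | 3.74    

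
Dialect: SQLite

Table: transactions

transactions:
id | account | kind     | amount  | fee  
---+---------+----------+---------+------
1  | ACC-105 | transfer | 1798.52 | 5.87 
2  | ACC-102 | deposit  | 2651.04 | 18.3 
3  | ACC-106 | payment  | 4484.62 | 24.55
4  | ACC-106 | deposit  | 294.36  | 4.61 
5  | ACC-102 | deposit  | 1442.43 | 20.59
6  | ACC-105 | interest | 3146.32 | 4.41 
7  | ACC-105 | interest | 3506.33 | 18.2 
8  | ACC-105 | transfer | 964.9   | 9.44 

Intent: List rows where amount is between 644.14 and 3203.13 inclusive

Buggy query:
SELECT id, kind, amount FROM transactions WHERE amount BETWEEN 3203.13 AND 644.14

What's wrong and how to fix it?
Bug: BETWEEN expects the lower bound first; with 3203.13 AND 644.14 the range is empty

Fix: Write BETWEEN 644.14 AND 3203.13

Corrected query:
SELECT id, kind, amount FROM transactions WHERE amount BETWEEN 644.14 AND 3203.13

Result:
id | kind     | amount 
---+----------+--------
1  | transfer | 1798.52
2  | deposit  | 2651.04
5  | deposit  | 1442.43
6  | interest | 3146.32
8  | transfer | 964.9  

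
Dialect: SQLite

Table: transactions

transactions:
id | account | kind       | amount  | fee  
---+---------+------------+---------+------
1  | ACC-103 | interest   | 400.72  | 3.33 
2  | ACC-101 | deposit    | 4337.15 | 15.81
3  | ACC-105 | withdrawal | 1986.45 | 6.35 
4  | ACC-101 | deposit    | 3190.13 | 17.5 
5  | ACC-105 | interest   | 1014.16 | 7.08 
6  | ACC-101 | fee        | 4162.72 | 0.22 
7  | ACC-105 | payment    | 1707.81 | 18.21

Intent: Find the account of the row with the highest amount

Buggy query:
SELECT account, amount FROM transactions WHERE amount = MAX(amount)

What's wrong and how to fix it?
Bug: MAX(amount) is an aggregate and cannot be used directly in WHERE

Fix: Wrap MAX in a scalar subquery so WHERE compares against a single value

Corrected query:
SELECT account, amount FROM transactions WHERE amount = (SELECT MAX(amount) FROM transactions)

Result:
account | amount 
--------+--------
ACC-101 | 4337.15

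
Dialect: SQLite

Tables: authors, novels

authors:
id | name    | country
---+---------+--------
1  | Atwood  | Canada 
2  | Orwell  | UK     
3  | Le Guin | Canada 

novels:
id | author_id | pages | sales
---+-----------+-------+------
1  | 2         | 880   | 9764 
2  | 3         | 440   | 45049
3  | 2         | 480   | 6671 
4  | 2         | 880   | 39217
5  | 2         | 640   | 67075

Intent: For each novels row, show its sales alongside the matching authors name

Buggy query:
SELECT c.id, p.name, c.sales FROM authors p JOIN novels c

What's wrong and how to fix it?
Bug: JOIN with no ON clause produces a cartesian product; every novels row pairs with every authors row

Fix: Specify the join condition linking the foreign key to the parent id

Corrected query:
SELECT c.id, p.name, c.sales FROM authors p JOIN novels c ON c.author_id = p.id

Result:
id | name    | sales
---+---------+------
1  | Orwell  | 9764 
2  | Le Guin | 45049
3  | Orwell  | 6671 
4  | Orwell  | 39217
5  | Orwell  | 67075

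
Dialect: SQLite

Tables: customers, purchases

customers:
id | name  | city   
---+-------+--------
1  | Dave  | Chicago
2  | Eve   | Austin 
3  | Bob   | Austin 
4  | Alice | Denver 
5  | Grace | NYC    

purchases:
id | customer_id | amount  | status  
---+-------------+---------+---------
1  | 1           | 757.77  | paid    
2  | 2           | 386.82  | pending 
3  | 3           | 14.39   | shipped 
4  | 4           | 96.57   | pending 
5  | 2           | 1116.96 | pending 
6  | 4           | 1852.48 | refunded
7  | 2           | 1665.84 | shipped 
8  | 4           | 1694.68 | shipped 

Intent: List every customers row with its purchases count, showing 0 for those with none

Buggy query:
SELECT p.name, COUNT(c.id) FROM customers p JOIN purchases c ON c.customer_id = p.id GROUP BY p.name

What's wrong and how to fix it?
Bug: An inner join excludes parents with zero children

Fix: Switch to LEFT JOIN to retain unmatched parent rows

Corrected query:
SELECT p.name, COUNT(c.id) FROM customers p LEFT JOIN purchases c ON c.customer_id = p.id GROUP BY p.name

Result:
name  | COUNT(c.id)
------+------------
Alice | 3          
Bob   | 1          
Dave  | 1          
Eve   | 3          
Grace | 0          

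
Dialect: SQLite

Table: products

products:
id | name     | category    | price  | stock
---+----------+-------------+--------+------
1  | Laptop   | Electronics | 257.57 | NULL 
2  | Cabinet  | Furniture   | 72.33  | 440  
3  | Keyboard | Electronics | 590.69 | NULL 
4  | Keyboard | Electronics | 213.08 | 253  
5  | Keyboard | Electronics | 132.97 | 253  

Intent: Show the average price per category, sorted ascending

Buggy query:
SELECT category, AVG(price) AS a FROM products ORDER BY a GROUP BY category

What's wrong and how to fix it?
Bug: GROUP BY must precede ORDER BY

Fix: Move ORDER BY to the end, after GROUP BY

Corrected query:
SELECT category, AVG(price) AS a FROM products GROUP BY category ORDER BY a

Result:
category    | a       
------------+---------
Furniture   | 72.33   
Electronics | 298.5775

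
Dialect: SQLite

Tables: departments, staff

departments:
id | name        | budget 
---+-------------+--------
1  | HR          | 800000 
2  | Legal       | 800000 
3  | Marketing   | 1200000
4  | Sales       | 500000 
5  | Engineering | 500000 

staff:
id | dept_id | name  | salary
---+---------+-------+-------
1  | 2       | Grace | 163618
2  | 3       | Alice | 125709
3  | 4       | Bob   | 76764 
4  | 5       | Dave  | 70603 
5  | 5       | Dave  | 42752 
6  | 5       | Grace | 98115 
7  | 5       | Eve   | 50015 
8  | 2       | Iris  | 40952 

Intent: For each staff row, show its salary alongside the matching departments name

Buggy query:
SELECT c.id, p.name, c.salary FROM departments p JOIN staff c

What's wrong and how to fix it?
Bug: Missing join condition: each staff row is matched to all departments rows instead of just its own

Fix: Add ON c.dept_id = p.id to the JOIN

Corrected query:
SELECT c.id, p.name, c.salary FROM departments p JOIN staff c ON c.dept_id = p.id

Result:
id | name        | salary
---+-------------+-------
1  | Legal       | 163618
2  | Marketing   | 125709
3  | Sales       | 76764 
4  | Engineering | 70603 
5  | Engineering | 42752 
6  | Engineering | 98115 
7  | Engineering | 50015 
8  | Legal       | 40952 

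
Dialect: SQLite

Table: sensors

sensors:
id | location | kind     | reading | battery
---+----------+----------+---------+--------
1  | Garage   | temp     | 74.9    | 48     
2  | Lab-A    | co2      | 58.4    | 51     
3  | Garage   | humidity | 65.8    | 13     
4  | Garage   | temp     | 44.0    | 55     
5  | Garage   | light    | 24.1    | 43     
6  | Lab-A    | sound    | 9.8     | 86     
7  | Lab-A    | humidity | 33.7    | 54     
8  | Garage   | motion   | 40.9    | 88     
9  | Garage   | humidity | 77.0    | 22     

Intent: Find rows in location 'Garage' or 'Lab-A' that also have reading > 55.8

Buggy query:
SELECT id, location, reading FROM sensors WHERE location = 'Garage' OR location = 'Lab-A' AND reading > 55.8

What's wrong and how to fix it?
Bug: AND binds tighter than OR, so this parses as location = 'Garage' OR (location = 'Lab-A' AND reading > 55.8)

Fix: Group the OR with parentheses (or use IN), then AND the threshold

Corrected query:
SELECT id, location, reading FROM sensors WHERE (location = 'Garage' OR location = 'Lab-A') AND reading > 55.8

Result:
id | location | reading
---+----------+--------
1  | Garage   | 74.9   
2  | Lab-A    | 58.4   
3  | Garage   | 65.8   
9  | Garage   | 77     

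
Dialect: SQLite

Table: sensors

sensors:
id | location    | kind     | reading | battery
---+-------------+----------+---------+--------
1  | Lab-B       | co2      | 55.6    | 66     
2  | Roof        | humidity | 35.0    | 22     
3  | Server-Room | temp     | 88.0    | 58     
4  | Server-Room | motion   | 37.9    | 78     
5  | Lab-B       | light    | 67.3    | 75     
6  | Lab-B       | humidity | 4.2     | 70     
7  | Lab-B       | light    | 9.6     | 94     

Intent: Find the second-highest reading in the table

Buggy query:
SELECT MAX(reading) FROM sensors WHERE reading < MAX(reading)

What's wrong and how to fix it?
Bug: The inner MAX is an aggregate inside WHERE, which is not allowed

Fix: Put the inner MAX in a scalar subquery

Corrected query:
SELECT MAX(reading) FROM sensors WHERE reading < (SELECT MAX(reading) FROM sensors)

Result:
MAX(reading)
------------
67.3        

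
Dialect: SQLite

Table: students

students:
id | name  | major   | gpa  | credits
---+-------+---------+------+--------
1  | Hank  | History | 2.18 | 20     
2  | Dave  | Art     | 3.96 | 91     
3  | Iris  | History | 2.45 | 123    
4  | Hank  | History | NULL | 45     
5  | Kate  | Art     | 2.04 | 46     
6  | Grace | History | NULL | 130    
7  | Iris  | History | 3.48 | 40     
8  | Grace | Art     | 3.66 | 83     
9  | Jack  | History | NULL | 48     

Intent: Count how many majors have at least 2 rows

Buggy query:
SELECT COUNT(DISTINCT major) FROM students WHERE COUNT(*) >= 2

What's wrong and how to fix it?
Bug: COUNT(*) cannot appear in WHERE; the per-group count doesn't exist yet

Fix: Group first with HAVING COUNT(*) >= 2, then COUNT the resulting groups

Corrected query:
SELECT COUNT(*) FROM (SELECT major FROM students GROUP BY major HAVING COUNT(*) >= 2)

Result:
COUNT(*)
--------
2       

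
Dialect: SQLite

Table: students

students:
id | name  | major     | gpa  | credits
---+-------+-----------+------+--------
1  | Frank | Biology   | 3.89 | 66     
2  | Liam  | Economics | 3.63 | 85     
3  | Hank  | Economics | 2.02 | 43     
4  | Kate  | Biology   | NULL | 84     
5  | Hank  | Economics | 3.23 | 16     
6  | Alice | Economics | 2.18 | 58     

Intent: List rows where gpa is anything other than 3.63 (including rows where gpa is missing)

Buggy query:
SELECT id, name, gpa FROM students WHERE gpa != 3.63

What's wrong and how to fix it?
Bug: Inequality against NULL is unknown, not true; rows with NULL are dropped

Fix: Add an explicit OR gpa IS NULL to include the missing-value rows

Corrected query:
SELECT id, name, gpa FROM students WHERE gpa != 3.63 OR gpa IS NULL

Result:
id | name  | gpa 
---+-------+-----
1  | Frank | 3.89
3  | Hank  | 2.02
4  | Kate  | NULL
5  | Hank  | 3.23
6  | Alice | 2.18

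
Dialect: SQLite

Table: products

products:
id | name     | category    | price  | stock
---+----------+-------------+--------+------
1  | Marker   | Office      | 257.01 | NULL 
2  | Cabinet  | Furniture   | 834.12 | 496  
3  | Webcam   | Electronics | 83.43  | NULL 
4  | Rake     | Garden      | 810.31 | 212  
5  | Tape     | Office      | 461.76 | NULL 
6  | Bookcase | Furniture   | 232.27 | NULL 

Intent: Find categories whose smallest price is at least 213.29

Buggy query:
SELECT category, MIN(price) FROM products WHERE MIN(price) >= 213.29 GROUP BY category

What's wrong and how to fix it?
Bug: Aggregates like MIN are computed per group after WHERE runs

Fix: Use HAVING for the per-group MIN condition

Corrected query:
SELECT category, MIN(price) FROM products GROUP BY category HAVING MIN(price) >= 213.29

Result:
category  | MIN(price)
----------+-----------
Furniture | 232.27    
Garden    | 810.31    
Office    | 257.01    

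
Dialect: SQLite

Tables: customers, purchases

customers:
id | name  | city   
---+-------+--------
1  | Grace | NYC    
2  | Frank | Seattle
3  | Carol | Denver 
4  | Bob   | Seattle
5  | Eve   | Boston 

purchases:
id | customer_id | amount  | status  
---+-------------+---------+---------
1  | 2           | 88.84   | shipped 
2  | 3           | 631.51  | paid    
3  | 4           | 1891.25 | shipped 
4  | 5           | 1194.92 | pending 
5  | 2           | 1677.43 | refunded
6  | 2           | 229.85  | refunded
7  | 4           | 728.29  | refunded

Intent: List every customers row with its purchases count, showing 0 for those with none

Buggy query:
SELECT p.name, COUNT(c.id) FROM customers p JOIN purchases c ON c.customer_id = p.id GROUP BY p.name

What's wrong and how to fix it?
Bug: An inner join excludes parents with zero children

Fix: Use LEFT JOIN so parents without children still appear (COUNT(c.id) gives 0)

Corrected query:
SELECT p.name, COUNT(c.id) FROM customers p LEFT JOIN purchases c ON c.customer_id = p.id GROUP BY p.name

Result:
name  | COUNT(c.id)
------+------------
Bob   | 2          
Carol | 1          
Eve   | 1          
Frank | 3          
Grace | 0          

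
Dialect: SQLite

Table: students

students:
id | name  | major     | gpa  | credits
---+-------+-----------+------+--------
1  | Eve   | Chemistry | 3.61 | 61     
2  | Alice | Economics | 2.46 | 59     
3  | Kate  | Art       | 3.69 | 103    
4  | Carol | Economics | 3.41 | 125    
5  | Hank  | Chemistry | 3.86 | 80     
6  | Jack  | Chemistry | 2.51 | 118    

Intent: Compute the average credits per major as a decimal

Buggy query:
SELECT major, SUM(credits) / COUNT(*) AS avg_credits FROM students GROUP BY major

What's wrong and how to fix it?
Bug: Both operands are integers, so '/' performs integer division and truncates

Fix: Multiply by 1.0 (or CAST to REAL) to force floating-point division

Corrected query:
SELECT major, SUM(credits) * 1.0 / COUNT(*) AS avg_credits FROM students GROUP BY major

Result:
major     | avg_credits
----------+------------
Art       | 103        
Chemistry | 86.333333  
Economics | 92         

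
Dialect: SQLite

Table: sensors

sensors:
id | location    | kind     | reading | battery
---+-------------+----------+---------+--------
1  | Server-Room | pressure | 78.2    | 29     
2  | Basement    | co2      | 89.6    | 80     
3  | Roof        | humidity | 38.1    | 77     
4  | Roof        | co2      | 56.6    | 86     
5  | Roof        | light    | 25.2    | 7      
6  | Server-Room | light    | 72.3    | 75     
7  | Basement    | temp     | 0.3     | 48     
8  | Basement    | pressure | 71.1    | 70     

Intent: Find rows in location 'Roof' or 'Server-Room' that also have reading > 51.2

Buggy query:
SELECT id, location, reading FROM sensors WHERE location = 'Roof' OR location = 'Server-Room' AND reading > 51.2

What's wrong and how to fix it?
Bug: Without parentheses, AND is evaluated before OR, so the reading filter only applies to the 'Server-Room' branch

Fix: Add parentheses around the OR so the AND applies to both alternatives

Corrected query:
SELECT id, location, reading FROM sensors WHERE (location = 'Roof' OR location = 'Server-Room') AND reading > 51.2

Result:
id | location    | reading
---+-------------+--------
1  | Server-Room | 78.2   
4  | Roof        | 56.6   
6  | Server-Room | 72.3   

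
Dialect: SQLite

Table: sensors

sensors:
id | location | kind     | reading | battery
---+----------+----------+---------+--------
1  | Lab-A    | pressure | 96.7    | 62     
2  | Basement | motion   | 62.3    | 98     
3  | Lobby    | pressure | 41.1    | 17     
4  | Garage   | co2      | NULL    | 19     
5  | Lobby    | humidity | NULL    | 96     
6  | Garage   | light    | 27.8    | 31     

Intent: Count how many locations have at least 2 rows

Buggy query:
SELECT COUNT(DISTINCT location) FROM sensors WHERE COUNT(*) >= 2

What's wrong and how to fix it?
Bug: COUNT(*) cannot appear in WHERE; the per-group count doesn't exist yet

Fix: Group first with HAVING COUNT(*) >= 2, then COUNT the resulting groups

Corrected query:
SELECT COUNT(*) FROM (SELECT location FROM sensors GROUP BY location HAVING COUNT(*) >= 2)

Result:
COUNT(*)
--------
2       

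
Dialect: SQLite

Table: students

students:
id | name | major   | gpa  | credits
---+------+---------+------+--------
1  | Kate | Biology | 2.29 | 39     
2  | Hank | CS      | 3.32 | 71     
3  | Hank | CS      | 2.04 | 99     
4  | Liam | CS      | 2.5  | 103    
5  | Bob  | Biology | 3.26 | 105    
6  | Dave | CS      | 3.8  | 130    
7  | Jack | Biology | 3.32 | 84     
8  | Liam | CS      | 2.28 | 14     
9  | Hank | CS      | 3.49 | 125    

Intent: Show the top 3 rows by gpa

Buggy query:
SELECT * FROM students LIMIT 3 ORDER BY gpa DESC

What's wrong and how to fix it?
Bug: ORDER BY cannot follow LIMIT; LIMIT is the final clause

Fix: Sort with ORDER BY, then apply LIMIT

Corrected query:
SELECT * FROM students ORDER BY gpa DESC LIMIT 3

Result:
id | name | major | gpa  | credits
---+------+-------+------+--------
6  | Dave | CS    | 3.8  | 130    
9  | Hank | CS    | 3.49 | 125    
2  | Hank | CS    | 3.32 | 71     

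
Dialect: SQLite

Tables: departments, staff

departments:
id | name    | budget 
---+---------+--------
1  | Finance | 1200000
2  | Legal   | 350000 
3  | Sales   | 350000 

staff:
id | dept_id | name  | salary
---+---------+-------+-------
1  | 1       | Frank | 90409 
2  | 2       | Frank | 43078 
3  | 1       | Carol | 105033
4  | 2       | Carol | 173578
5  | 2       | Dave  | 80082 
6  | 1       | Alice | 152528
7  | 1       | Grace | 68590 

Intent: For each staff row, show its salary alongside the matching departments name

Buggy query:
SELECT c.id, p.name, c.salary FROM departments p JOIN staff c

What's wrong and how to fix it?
Bug: Missing join condition: each staff row is matched to all departments rows instead of just its own

Fix: Specify the join condition linking the foreign key to the parent id

Corrected query:
SELECT c.id, p.name, c.salary FROM departments p JOIN staff c ON c.dept_id = p.id

Result:
id | name    | salary
---+---------+-------
1  | Finance | 90409 
2  | Legal   | 43078 
3  | Finance | 105033
4  | Legal   | 173578
5  | Legal   | 80082 
6  | Finance | 152528
7  | Finance | 68590 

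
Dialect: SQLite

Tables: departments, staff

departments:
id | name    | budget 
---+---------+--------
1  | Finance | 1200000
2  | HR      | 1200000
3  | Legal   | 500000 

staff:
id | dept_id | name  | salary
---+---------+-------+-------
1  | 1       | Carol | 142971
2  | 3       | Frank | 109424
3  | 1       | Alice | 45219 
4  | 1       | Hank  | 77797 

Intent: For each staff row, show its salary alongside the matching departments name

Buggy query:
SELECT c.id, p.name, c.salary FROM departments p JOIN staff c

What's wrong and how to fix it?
Bug: Missing join condition: each staff row is matched to all departments rows instead of just its own

Fix: Add ON c.dept_id = p.id to the JOIN

Corrected query:
SELECT c.id, p.name, c.salary FROM departments p JOIN staff c ON c.dept_id = p.id

Result:
id | name    | salary
---+---------+-------
1  | Finance | 142971
2  | Legal   | 109424
3  | Finance | 45219 
4  | Finance | 77797 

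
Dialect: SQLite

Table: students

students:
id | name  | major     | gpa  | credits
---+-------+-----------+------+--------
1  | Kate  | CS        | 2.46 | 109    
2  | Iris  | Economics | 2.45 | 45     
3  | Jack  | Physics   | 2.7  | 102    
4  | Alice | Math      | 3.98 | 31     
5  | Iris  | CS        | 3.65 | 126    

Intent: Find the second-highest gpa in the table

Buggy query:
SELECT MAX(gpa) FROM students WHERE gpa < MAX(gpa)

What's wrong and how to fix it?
Bug: MAX(gpa) on the right of the comparison is an aggregate-in-WHERE error

Fix: Compute the overall MAX in a subquery, then take MAX of rows below it

Corrected query:
SELECT MAX(gpa) FROM students WHERE gpa < (SELECT MAX(gpa) FROM students)

Result:
MAX(gpa)
--------
3.65    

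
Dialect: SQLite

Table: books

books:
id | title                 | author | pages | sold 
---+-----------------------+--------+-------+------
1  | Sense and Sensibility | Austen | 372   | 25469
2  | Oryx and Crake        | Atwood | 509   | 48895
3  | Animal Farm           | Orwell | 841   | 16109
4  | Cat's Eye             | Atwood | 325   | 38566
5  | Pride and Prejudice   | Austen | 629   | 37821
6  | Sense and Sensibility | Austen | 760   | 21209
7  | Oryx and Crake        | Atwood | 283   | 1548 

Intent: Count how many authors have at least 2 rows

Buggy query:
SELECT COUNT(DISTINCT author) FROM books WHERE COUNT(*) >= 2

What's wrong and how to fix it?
Bug: COUNT(*) cannot appear in WHERE; the per-group count doesn't exist yet

Fix: Use a subquery that GROUPs and filters with HAVING, then count its rows

Corrected query:
SELECT COUNT(*) FROM (SELECT author FROM books GROUP BY author HAVING COUNT(*) >= 2)

Result:
COUNT(*)
--------
2       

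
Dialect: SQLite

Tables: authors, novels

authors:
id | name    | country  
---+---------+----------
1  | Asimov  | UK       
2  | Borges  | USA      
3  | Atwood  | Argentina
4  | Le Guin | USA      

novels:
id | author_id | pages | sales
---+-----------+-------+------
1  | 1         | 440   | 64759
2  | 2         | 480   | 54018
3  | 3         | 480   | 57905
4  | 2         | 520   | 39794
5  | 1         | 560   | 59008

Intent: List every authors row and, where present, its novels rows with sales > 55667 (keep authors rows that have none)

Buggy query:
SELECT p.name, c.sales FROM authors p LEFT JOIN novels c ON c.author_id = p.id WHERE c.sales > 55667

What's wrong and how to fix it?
Bug: A WHERE condition on the right-hand table after LEFT JOIN drops unmatched parents

Fix: Move the right-table condition into the ON clause so unmatched parents are kept

Corrected query:
SELECT p.name, c.sales FROM authors p LEFT JOIN novels c ON c.author_id = p.id AND c.sales > 55667

Result:
name    | sales
--------+------
Asimov  | 59008
Asimov  | 64759
Borges  | NULL 
Atwood  | 57905
Le Guin | NULL 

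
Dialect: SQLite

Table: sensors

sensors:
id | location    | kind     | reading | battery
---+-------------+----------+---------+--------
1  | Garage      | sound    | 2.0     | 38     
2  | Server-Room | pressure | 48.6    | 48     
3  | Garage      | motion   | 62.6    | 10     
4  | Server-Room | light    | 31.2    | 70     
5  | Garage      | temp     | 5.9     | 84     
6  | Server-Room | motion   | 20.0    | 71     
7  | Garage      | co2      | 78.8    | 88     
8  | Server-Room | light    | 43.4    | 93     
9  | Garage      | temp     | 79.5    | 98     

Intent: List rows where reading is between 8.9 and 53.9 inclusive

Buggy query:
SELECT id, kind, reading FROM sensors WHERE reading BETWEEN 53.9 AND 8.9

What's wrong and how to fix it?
Bug: BETWEEN expects the lower bound first; with 53.9 AND 8.9 the range is empty

Fix: Swap the bounds so the smaller value comes first

Corrected query:
SELECT id, kind, reading FROM sensors WHERE reading BETWEEN 8.9 AND 53.9

Result:
id | kind     | reading
---+----------+--------
2  | pressure | 48.6   
4  | light    | 31.2   
6  | motion   | 20     
8  | light    | 43.4   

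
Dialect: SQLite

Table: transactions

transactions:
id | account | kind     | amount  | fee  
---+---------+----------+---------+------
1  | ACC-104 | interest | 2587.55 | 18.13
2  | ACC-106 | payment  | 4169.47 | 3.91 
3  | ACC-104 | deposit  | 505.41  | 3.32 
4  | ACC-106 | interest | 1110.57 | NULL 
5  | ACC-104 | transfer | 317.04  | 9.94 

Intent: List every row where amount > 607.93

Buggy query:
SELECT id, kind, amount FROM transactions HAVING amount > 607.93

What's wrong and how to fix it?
Bug: This is a non-aggregate query (no GROUP BY, no aggregates), so in SQLite the HAVING clause is invalid here; a row-level condition belongs in WHERE

Fix: Use WHERE for row-level filtering

Corrected query:
SELECT id, kind, amount FROM transactions WHERE amount > 607.93

Result:
id | kind     | amount 
---+----------+--------
1  | interest | 2587.55
2  | payment  | 4169.47
4  | interest | 1110.57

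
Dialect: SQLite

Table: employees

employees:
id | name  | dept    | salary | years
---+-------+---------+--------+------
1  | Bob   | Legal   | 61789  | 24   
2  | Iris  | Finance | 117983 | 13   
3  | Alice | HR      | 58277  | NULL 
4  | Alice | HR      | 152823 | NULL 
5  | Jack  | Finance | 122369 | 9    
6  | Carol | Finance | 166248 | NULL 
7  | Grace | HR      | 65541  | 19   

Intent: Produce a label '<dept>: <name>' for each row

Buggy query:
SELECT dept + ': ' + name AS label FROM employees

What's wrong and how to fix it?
Bug: SQLite uses || for string concatenation; + coerces text to numbers (yielding 0)

Fix: Replace + with || to concatenate text

Corrected query:
SELECT dept || ': ' || name AS label FROM employees

Result:
label         
--------------
Legal: Bob    
Finance: Iris 
HR: Alice     
HR: Alice     
Finance: Jack 
Finance: Carol
HR: Grace     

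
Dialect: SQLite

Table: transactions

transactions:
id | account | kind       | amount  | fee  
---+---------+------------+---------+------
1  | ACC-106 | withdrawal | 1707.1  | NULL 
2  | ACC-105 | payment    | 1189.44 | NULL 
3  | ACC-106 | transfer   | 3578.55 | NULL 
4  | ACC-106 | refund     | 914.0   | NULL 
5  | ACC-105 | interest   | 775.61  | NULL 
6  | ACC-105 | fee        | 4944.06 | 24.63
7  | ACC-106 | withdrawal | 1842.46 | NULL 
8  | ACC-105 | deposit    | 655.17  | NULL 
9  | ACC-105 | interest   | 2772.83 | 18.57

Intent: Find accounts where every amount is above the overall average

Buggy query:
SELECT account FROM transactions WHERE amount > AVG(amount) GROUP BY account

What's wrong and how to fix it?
Bug: WHERE evaluates per row before aggregation, so AVG() is unavailable

Fix: Compute the overall average in a scalar subquery and compare each group's MIN against it in HAVING

Corrected query:
SELECT account FROM transactions GROUP BY account HAVING MIN(amount) > (SELECT AVG(amount) FROM transactions)

Result:
(no rows)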